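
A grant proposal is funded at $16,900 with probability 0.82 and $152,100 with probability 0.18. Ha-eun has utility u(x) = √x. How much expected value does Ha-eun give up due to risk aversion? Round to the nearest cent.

E[u] = 0.82·√16900 + 0.18·√152100 = 0.82·130 + 0.18·390 = 176.8
CE = (176.8)² = 31258.24
Risk premium = EV − CE = 41236 − 31258.24 = 9977.76

$9,977.76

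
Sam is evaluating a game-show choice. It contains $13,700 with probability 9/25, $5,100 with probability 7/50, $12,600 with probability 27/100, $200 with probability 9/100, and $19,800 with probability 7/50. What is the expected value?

EV = 9/25 × 13700 + 7/50 × 5100 + 27/100 × 12600 + 9/100 × 200 + 7/50 × 19800 = 4932 + 714 + 3402 + 18 + 2772 = 11838

$11,838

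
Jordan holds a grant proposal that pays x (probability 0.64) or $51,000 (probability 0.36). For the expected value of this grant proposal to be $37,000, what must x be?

x = $29,125

0.64·x + 0.36·51000 = 37000
0.64·x = 37000 − 18360 = 18640
x = 18640 / 0.64 = 29125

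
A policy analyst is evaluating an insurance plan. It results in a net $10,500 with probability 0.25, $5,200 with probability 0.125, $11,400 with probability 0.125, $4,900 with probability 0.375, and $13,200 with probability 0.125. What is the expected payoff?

$8,187.50

EV = 0.25 × 10500 + 0.125 × 5200 + 0.125 × 11400 + 0.375 × 4900 + 0.125 × 13200 = 2625 + 650 + 1425 + 1837.5 + 1650 = 8187.5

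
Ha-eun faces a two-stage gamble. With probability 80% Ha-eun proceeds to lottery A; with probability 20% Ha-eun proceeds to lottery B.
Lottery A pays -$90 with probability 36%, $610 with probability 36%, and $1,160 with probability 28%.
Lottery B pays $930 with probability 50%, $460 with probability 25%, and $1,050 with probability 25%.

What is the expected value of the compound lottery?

EV(A) = 0.36 × (-90) + 0.36 × 610 + 0.28 × 1160 = -32.4 + 219.6 + 324.8 = 512
EV(B) = 0.5 × 930 + 0.25 × 460 + 0.25 × 1050 = 465 + 115 + 262.5 = 842.5
Overall = 0.8 × 512 + 0.2 × 842.5 = 409.6 + 168.5 = 578.1

$578.10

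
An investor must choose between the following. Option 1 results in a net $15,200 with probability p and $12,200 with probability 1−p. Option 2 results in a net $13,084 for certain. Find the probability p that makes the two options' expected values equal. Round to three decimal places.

p·15200 + (1−p)·12200 = 13084
3000p + 12200 = 13084
p = (13084 − 12200) / 3000

p = 0.295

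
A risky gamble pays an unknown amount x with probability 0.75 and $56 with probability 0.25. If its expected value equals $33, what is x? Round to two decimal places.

0.75·x + 0.25·56 = 33
0.75·x = 33 − 14 = 19
x = 19 / 0.75 = 25.3333

x = $25.33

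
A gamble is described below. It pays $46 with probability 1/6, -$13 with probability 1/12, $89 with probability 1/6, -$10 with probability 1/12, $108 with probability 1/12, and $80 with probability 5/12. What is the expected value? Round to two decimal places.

EV = 1/6 × 46 + 1/12 × (-13) + 1/6 × 89 + 1/12 × (-10) + 1/12 × 108 + 5/12 × 80 = 7.6667 − 1.0833 + 14.8333 − 0.8333 + 9 + 33.3333 = 62.9167

$62.92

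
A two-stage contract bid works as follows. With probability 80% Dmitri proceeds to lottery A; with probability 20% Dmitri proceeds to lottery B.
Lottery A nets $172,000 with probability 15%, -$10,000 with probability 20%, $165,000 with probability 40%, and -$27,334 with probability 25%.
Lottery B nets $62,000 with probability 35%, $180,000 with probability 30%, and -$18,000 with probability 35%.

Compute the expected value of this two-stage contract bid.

$80,253.20

EV(A) = 0.15 × 172000 + 0.2 × (-10000) + 0.4 × 165000 + 0.25 × (-27334) = 25800 − 2000 + 66000 − 6833.5 = 82966.5
EV(B) = 0.35 × 62000 + 0.3 × 180000 + 0.35 × (-18000) = 21700 + 54000 − 6300 = 69400
Overall = 0.8 × 82966.5 + 0.2 × 69400 = 66373.2 + 13880 = 80253.2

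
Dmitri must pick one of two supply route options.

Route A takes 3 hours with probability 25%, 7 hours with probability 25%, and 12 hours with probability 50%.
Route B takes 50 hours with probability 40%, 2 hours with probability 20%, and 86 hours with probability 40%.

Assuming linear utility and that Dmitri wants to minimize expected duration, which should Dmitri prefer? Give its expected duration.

Route A = 0.25 × 3 + 0.25 × 7 + 0.5 × 12 = 0.75 + 1.75 + 6 = 8.5
Route B = 0.4 × 50 + 0.2 × 2 + 0.4 × 86 = 20 + 0.4 + 34.4 = 54.8

Route A (8.5 hours)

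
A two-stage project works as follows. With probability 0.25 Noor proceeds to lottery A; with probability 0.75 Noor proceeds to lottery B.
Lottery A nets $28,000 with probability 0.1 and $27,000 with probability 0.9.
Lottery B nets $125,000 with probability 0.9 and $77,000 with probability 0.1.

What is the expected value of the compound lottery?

EV(A) = 0.1 × 28000 + 0.9 × 27000 = 2800 + 24300 = 27100
EV(B) = 0.9 × 125000 + 0.1 × 77000 = 112500 + 7700 = 120200
Overall = 0.25 × 27100 + 0.75 × 120200 = 6775 + 90150 = 96925

$96,925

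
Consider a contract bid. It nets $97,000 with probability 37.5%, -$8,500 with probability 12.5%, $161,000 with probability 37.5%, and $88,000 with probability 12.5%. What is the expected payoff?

EV = 0.375 × 97000 + 0.125 × (-8500) + 0.375 × 161000 + 0.125 × 88000 = 36375 − 1062.5 + 60375 + 11000 = 106687.5

$106,687.50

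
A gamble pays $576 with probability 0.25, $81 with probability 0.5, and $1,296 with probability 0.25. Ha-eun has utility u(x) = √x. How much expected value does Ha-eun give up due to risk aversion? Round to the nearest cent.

E[u] = 0.25·√576 + 0.5·√81 + 0.25·√1296 = 0.25·24 + 0.5·9 + 0.25·36 = 19.5
CE = (19.5)² = 380.25
Risk premium = EV − CE = 508.5 − 380.25 = 128.25

$128.25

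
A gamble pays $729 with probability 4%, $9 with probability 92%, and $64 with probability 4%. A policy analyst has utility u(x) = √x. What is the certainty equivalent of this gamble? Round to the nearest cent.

E[u] = 0.04·√729 + 0.92·√9 + 0.04·√64 = 0.04·27 + 0.92·3 + 0.04·8 = 4.16
CE = (4.16)² = 17.3056

$17.31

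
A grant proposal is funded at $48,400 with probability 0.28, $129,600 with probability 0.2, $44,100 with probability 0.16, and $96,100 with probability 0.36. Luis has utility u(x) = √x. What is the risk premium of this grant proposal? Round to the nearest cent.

E[u] = 0.28·√48400 + 0.2·√129600 + 0.16·√44100 + 0.36·√96100 = 0.28·220 + 0.2·360 + 0.16·210 + 0.36·310 = 278.8
CE = (278.8)² = 77729.44
Risk premium = EV − CE = 81124 − 77729.44 = 3394.56

$3,394.56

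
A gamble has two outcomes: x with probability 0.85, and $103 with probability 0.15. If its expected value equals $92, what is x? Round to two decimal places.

0.85·x + 0.15·103 = 92
0.85·x = 92 − 15.45 = 76.55
x = 76.55 / 0.85 = 90.0588

x = $90.06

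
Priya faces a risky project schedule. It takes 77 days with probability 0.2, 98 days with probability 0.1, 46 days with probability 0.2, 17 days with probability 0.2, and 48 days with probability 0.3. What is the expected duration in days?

52.2 days

EV = 0.2 × 77 + 0.1 × 98 + 0.2 × 46 + 0.2 × 17 + 0.3 × 48 = 15.4 + 9.8 + 9.2 + 3.4 + 14.4 = 52.2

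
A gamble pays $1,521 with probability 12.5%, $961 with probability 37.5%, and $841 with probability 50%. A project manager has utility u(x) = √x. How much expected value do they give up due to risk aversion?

$10

E[u] = 0.125·√1521 + 0.375·√961 + 0.5·√841 = 0.125·39 + 0.375·31 + 0.5·29 = 31
CE = (31)² = 961
Risk premium = EV − CE = 971 − 961 = 10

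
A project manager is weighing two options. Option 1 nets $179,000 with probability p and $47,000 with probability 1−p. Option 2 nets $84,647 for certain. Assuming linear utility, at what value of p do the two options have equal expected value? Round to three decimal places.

p·179000 + (1−p)·47000 = 84647
132000p + 47000 = 84647
p = (84647 − 47000) / 132000

p = 0.285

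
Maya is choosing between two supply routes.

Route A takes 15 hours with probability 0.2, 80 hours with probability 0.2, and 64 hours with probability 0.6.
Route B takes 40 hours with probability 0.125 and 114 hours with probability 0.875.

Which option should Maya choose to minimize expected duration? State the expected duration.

Route A (57.4 hours)

Route A = 0.2 × 15 + 0.2 × 80 + 0.6 × 64 = 3 + 16 + 38.4 = 57.4
Route B = 0.125 × 40 + 0.875 × 114 = 5 + 99.75 = 104.75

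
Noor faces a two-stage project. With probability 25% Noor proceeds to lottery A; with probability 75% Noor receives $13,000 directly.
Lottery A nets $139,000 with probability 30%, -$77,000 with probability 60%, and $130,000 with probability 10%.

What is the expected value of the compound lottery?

$11,875

EV(A) = 0.3 × 139000 + 0.6 × (-77000) + 0.1 × 130000 = 41700 − 46200 + 13000 = 8500
Branch B: 13000 (certain)
Overall = 0.25 × 8500 + 0.75 × 13000 = 2125 + 9750 = 11875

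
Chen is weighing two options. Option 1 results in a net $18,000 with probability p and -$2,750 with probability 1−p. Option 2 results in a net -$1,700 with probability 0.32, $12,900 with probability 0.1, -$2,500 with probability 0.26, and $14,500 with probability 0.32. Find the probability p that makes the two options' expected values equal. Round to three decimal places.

EV(Option 2) = 0.32 × (-1700) + 0.1 × 12900 + 0.26 × (-2500) + 0.32 × 14500 = -544 + 1290 − 650 + 4640 = 4736
p·18000 + (1−p)·(-2750) = 4736
20750p − 2750 = 4736
p = (4736 + 2750) / 20750

p = 0.361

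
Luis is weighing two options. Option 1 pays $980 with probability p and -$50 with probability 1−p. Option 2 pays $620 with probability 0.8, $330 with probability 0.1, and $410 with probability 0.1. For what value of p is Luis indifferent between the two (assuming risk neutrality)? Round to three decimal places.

p = 0.602

EV(Option 2) = 0.8 × 620 + 0.1 × 330 + 0.1 × 410 = 496 + 33 + 41 = 570
p·980 + (1−p)·(-50) = 570
1030p − 50 = 570
p = (570 + 50) / 1030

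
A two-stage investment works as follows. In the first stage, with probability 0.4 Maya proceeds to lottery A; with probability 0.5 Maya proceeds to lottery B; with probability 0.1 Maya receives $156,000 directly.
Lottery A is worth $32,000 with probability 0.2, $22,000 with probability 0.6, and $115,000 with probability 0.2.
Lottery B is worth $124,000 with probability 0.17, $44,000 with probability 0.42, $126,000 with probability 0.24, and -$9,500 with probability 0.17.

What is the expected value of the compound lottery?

$66,732.50

EV(A) = 0.2 × 32000 + 0.6 × 22000 + 0.2 × 115000 = 6400 + 13200 + 23000 = 42600
EV(B) = 0.17 × 124000 + 0.42 × 44000 + 0.24 × 126000 + 0.17 × (-9500) = 21080 + 18480 + 30240 − 1615 = 68185
Branch C: 156000 (certain)
Overall = 0.4 × 42600 + 0.5 × 68185 + 0.1 × 156000 = 17040 + 34092.5 + 15600 = 66732.5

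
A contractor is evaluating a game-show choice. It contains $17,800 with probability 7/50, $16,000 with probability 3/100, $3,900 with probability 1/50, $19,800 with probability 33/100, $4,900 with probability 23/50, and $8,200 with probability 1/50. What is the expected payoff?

EV = 7/50 × 17800 + 3/100 × 16000 + 1/50 × 3900 + 33/100 × 19800 + 23/50 × 4900 + 1/50 × 8200 = 2492 + 480 + 78 + 6534 + 2254 + 164 = 12002

$12,002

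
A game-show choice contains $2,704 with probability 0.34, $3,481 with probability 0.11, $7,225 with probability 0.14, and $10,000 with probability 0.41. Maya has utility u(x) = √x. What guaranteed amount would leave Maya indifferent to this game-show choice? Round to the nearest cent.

$5,939.78

E[u] = 0.34·√2704 + 0.11·√3481 + 0.14·√7225 + 0.41·√10000 = 0.34·52 + 0.11·59 + 0.14·85 + 0.41·100 = 77.07
CE = (77.07)² = 5939.7849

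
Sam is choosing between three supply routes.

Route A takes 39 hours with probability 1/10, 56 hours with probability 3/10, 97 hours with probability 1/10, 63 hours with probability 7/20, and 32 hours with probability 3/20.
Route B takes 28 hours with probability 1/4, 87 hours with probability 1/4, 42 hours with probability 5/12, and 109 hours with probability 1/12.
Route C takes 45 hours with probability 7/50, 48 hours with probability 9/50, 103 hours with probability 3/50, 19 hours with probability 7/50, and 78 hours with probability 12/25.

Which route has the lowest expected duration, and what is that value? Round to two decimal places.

Route A = 1/10 × 39 + 3/10 × 56 + 1/10 × 97 + 7/20 × 63 + 3/20 × 32 = 3.9 + 16.8 + 9.7 + 22.05 + 4.8 = 57.25
Route B = 1/4 × 28 + 1/4 × 87 + 5/12 × 42 + 1/12 × 109 = 7 + 21.75 + 17.5 + 9.0833 = 55.3333
Route C = 7/50 × 45 + 9/50 × 48 + 3/50 × 103 + 7/50 × 19 + 12/25 × 78 = 6.3 + 8.64 + 6.18 + 2.66 + 37.44 = 61.22

Route B (55.33 hours)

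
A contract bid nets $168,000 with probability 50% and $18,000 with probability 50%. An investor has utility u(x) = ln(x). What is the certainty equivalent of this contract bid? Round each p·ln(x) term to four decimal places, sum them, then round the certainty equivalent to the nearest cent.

E[u] = 0.5·ln(168000) + 0.5·ln(18000) = 6.0159 + 4.8991 = 10.9150
CE = e^10.9150 ≈ 54995.13

$54,995.13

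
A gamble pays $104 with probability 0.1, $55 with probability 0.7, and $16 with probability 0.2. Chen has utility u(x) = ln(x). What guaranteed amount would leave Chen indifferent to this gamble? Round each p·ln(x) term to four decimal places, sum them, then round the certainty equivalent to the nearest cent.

$45.79

E[u] = 0.1·ln(104) + 0.7·ln(55) + 0.2·ln(16) = 0.4644 + 2.8051 + 0.5545 = 3.8240
CE = e^3.8240 ≈ 45.79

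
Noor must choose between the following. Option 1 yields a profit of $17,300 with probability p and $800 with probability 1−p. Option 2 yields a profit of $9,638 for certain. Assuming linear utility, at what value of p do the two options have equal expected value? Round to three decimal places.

p = 0.536

p·17300 + (1−p)·800 = 9638
16500p + 800 = 9638
p = (9638 − 800) / 16500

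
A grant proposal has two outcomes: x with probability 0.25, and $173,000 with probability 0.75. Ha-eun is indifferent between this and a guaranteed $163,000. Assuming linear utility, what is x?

x = $133,000

0.25·x + 0.75·173000 = 163000
0.25·x = 163000 − 129750 = 33250
x = 33250 / 0.25 = 133000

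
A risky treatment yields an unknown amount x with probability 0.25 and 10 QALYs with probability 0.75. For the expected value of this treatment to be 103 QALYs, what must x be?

x = 382 QALYs

0.25·x + 0.75·10 = 103
0.25·x = 103 − 7.5 = 95.5
x = 95.5 / 0.25 = 382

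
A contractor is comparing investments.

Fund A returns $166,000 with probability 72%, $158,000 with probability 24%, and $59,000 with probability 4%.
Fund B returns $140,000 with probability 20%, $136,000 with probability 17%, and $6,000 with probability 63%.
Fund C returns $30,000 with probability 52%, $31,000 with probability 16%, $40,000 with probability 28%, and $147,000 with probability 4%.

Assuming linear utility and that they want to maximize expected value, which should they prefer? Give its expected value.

Fund A ($159,800)

Fund A = 0.72 × 166000 + 0.24 × 158000 + 0.04 × 59000 = 119520 + 37920 + 2360 = 159800
Fund B = 0.2 × 140000 + 0.17 × 136000 + 0.63 × 6000 = 28000 + 23120 + 3780 = 54900
Fund C = 0.52 × 30000 + 0.16 × 31000 + 0.28 × 40000 + 0.04 × 147000 = 15600 + 4960 + 11200 + 5880 = 37640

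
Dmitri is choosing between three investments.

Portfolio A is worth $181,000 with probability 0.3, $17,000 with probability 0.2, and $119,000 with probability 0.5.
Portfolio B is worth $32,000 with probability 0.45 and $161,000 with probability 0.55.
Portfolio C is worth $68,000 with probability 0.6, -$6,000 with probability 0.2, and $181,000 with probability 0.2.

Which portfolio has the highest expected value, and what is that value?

Portfolio A = 0.3 × 181000 + 0.2 × 17000 + 0.5 × 119000 = 54300 + 3400 + 59500 = 117200
Portfolio B = 0.45 × 32000 + 0.55 × 161000 = 14400 + 88550 = 102950
Portfolio C = 0.6 × 68000 + 0.2 × (-6000) + 0.2 × 181000 = 40800 − 1200 + 36200 = 75800

Portfolio A ($117,200)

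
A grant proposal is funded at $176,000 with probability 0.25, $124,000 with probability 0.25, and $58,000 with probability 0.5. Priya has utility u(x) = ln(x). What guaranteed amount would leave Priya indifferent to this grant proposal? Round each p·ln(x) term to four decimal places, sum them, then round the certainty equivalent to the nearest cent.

$92,568.11

E[u] = 0.25·ln(176000) + 0.25·ln(124000) + 0.5·ln(58000) = 3.0196 + 2.9320 + 5.4841 = 11.4357
CE = e^11.4357 ≈ 92568.11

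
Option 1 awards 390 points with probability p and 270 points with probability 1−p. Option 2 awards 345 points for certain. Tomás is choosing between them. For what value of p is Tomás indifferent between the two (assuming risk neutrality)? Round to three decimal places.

p = 0.625

p·390 + (1−p)·270 = 345
120p + 270 = 345
p = (345 − 270) / 120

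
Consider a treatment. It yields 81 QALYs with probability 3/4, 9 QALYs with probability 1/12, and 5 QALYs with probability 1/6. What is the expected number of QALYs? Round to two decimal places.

62.33 QALYs

EV = 3/4 × 81 + 1/12 × 9 + 1/6 × 5 = 60.75 + 0.75 + 0.8333 = 62.3333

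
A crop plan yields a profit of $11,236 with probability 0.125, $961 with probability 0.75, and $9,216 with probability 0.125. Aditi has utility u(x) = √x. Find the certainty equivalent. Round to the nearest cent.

$2,352.25

E[u] = 0.125·√11236 + 0.75·√961 + 0.125·√9216 = 0.125·106 + 0.75·31 + 0.125·96 = 48.5
CE = (48.5)² = 2352.25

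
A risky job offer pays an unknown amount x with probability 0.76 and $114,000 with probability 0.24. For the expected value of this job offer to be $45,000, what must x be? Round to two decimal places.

x = $23,210.53

0.76·x + 0.24·114000 = 45000
0.76·x = 45000 − 27360 = 17640
x = 17640 / 0.76 = 23210.5263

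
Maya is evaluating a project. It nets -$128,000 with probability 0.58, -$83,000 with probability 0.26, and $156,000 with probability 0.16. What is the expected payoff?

-$70,860

EV = 0.58 × (-128000) + 0.26 × (-83000) + 0.16 × 156000 = -74240 − 21580 + 24960 = -70860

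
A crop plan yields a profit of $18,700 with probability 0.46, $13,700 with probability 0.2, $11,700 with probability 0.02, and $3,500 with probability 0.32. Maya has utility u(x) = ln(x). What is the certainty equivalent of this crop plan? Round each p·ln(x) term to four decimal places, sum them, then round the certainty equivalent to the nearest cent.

E[u] = 0.46·ln(18700) + 0.2·ln(13700) + 0.02·ln(11700) + 0.32·ln(3500) = 4.5247 + 1.9050 + 0.1873 + 2.6114 = 9.2284
CE = e^9.2284 ≈ 10182.24

$10,182.24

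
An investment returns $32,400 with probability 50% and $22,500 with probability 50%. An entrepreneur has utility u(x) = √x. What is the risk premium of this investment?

E[u] = 0.5·√32400 + 0.5·√22500 = 0.5·180 + 0.5·150 = 165
CE = (165)² = 27225
Risk premium = EV − CE = 27450 − 27225 = 225

$225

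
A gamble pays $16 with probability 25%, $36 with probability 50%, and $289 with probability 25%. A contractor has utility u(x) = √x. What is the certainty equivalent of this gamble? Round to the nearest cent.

$68.06

E[u] = 0.25·√16 + 0.5·√36 + 0.25·√289 = 0.25·4 + 0.5·6 + 0.25·17 = 8.25
CE = (8.25)² = 68.0625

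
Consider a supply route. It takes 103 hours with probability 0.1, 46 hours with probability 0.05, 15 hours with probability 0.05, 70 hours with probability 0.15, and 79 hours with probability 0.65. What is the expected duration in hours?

75.2 hours

EV = 0.1 × 103 + 0.05 × 46 + 0.05 × 15 + 0.15 × 70 + 0.65 × 79 = 10.3 + 2.3 + 0.75 + 10.5 + 51.35 = 75.2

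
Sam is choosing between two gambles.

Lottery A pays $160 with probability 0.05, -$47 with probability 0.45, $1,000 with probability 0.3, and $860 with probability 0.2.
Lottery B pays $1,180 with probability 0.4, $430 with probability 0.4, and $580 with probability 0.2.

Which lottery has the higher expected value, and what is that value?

Lottery A = 0.05 × 160 + 0.45 × (-47) + 0.3 × 1000 + 0.2 × 860 = 8 − 21.15 + 300 + 172 = 458.85
Lottery B = 0.4 × 1180 + 0.4 × 430 + 0.2 × 580 = 472 + 172 + 116 = 760

Lottery B ($760)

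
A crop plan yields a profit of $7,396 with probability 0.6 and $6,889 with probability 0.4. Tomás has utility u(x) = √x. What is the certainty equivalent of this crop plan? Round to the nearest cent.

E[u] = 0.6·√7396 + 0.4·√6889 = 0.6·86 + 0.4·83 = 84.8
CE = (84.8)² = 7191.04

$7,191.04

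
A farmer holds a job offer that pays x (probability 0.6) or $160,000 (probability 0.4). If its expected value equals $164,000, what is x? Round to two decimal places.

x = $166,666.67

0.6·x + 0.4·160000 = 164000
0.6·x = 164000 − 64000 = 100000
x = 100000 / 0.6 = 166666.6667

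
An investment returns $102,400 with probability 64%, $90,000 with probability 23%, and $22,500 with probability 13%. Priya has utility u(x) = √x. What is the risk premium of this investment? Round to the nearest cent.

E[u] = 0.64·√102400 + 0.23·√90000 + 0.13·√22500 = 0.64·320 + 0.23·300 + 0.13·150 = 293.3
CE = (293.3)² = 86024.89
Risk premium = EV − CE = 89161 − 86024.89 = 3136.11

$3,136.11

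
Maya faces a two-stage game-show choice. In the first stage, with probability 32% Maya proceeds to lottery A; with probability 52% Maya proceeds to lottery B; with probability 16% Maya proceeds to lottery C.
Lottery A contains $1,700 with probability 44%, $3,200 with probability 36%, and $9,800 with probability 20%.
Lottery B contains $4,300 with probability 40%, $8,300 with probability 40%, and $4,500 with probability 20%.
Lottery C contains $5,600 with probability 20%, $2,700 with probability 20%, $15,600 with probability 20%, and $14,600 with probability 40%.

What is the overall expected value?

EV(A) = 0.44 × 1700 + 0.36 × 3200 + 0.2 × 9800 = 748 + 1152 + 1960 = 3860
EV(B) = 0.4 × 4300 + 0.4 × 8300 + 0.2 × 4500 = 1720 + 3320 + 900 = 5940
EV(C) = 0.2 × 5600 + 0.2 × 2700 + 0.2 × 15600 + 0.4 × 14600 = 1120 + 540 + 3120 + 5840 = 10620
Overall = 0.32 × 3860 + 0.52 × 5940 + 0.16 × 10620 = 1235.2 + 3088.8 + 1699.2 = 6023.2

$6,023.20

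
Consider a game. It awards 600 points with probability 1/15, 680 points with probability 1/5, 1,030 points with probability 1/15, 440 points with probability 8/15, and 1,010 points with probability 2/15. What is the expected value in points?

614 points

EV = 1/15 × 600 + 1/5 × 680 + 1/15 × 1030 + 8/15 × 440 + 2/15 × 1010 = 40 + 136 + 68.6667 + 234.6667 + 134.6667 = 614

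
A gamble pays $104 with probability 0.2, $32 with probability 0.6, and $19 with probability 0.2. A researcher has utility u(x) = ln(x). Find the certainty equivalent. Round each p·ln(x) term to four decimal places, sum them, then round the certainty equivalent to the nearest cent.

$36.50

E[u] = 0.2·ln(104) + 0.6·ln(32) + 0.2·ln(19) = 0.9289 + 2.0794 + 0.5889 = 3.5972
CE = e^3.5972 ≈ 36.50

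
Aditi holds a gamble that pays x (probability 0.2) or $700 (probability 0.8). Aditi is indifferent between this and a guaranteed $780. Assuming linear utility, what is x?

x = $1,100

0.2·x + 0.8·700 = 780
0.2·x = 780 − 560 = 220
x = 220 / 0.2 = 1100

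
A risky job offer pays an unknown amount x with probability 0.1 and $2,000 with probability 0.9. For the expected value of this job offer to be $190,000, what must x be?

x = $1,882,000

0.1·x + 0.9·2000 = 190000
0.1·x = 190000 − 1800 = 188200
x = 188200 / 0.1 = 1882000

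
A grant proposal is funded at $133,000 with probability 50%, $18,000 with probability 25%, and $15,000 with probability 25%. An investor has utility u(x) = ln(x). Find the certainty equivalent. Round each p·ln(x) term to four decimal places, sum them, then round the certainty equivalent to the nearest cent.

$46,751.42

E[u] = 0.5·ln(133000) + 0.25·ln(18000) + 0.25·ln(15000) = 5.8991 + 2.4495 + 2.4040 = 10.7526
CE = e^10.7526 ≈ 46751.42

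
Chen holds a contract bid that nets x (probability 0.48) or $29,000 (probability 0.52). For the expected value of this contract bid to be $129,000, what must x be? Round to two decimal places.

x = $237,333.33

0.48·x + 0.52·29000 = 129000
0.48·x = 129000 − 15080 = 113920
x = 113920 / 0.48 = 237333.3333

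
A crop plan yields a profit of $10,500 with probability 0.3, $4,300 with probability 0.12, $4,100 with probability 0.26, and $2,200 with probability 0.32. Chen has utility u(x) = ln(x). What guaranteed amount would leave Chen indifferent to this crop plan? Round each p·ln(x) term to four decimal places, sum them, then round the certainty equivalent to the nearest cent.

E[u] = 0.3·ln(10500) + 0.12·ln(4300) + 0.26·ln(4100) + 0.32·ln(2200) = 2.7777 + 1.0040 + 2.1629 + 2.4628 = 8.4074
CE = e^8.4074 ≈ 4480.10

$4,480.10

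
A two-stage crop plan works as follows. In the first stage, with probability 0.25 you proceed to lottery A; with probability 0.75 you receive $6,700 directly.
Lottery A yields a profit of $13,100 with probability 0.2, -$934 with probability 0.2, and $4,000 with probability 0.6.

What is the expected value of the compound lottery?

$6,233.30

EV(A) = 0.2 × 13100 + 0.2 × (-934) + 0.6 × 4000 = 2620 − 186.8 + 2400 = 4833.2
Branch B: 6700 (certain)
Overall = 0.25 × 4833.2 + 0.75 × 6700 = 1208.3 + 5025 = 6233.3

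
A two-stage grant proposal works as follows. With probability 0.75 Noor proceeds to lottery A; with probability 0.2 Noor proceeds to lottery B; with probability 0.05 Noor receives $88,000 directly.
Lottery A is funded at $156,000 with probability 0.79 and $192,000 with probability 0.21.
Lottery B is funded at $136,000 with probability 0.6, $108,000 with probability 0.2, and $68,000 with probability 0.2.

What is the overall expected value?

EV(A) = 0.79 × 156000 + 0.21 × 192000 = 123240 + 40320 = 163560
EV(B) = 0.6 × 136000 + 0.2 × 108000 + 0.2 × 68000 = 81600 + 21600 + 13600 = 116800
Branch C: 88000 (certain)
Overall = 0.75 × 163560 + 0.2 × 116800 + 0.05 × 88000 = 122670 + 23360 + 4400 = 150430

$150,430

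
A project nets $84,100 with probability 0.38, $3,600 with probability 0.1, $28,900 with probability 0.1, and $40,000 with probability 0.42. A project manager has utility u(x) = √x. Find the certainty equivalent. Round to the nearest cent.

$47,175.84

E[u] = 0.38·√84100 + 0.1·√3600 + 0.1·√28900 + 0.42·√40000 = 0.38·290 + 0.1·60 + 0.1·170 + 0.42·200 = 217.2
CE = (217.2)² = 47175.84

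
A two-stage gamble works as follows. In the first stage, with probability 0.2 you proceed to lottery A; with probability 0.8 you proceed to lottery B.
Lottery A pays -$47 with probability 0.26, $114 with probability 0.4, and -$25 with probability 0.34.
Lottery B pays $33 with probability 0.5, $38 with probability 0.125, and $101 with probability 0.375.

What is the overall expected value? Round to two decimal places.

$52.28

EV(A) = 0.26 × (-47) + 0.4 × 114 + 0.34 × (-25) = -12.22 + 45.6 − 8.5 = 24.88
EV(B) = 0.5 × 33 + 0.125 × 38 + 0.375 × 101 = 16.5 + 4.75 + 37.875 = 59.125
Overall = 0.2 × 24.88 + 0.8 × 59.125 = 4.976 + 47.3 = 52.276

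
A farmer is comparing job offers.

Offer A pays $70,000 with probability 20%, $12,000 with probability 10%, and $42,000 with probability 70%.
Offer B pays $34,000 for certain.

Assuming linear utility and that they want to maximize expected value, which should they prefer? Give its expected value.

Offer A ($44,600)

Offer A = 0.2 × 70000 + 0.1 × 12000 + 0.7 × 42000 = 14000 + 1200 + 29400 = 44600
Offer B: 34000 (certain)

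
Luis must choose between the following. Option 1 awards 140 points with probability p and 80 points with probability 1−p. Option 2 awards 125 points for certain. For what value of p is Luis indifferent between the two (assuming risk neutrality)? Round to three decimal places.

p·140 + (1−p)·80 = 125
60p + 80 = 125
p = (125 − 80) / 60

p = 0.750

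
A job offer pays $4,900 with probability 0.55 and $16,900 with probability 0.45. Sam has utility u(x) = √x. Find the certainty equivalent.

E[u] = 0.55·√4900 + 0.45·√16900 = 0.55·70 + 0.45·130 = 97
CE = (97)² = 9409

$9,409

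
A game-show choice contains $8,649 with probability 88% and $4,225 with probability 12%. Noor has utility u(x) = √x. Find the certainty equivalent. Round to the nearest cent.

$8,035.33

E[u] = 0.88·√8649 + 0.12·√4225 = 0.88·93 + 0.12·65 = 89.64
CE = (89.64)² = 8035.3296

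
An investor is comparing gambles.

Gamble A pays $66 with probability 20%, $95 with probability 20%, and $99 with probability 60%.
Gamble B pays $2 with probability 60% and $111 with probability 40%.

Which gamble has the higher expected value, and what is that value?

Gamble A = 0.2 × 66 + 0.2 × 95 + 0.6 × 99 = 13.2 + 19 + 59.4 = 91.6
Gamble B = 0.6 × 2 + 0.4 × 111 = 1.2 + 44.4 = 45.6

Gamble A ($91.60)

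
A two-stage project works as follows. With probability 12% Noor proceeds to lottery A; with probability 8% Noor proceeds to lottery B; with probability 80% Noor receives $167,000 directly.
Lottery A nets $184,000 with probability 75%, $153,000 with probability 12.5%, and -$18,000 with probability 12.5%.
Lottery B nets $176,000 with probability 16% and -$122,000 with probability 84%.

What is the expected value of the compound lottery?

EV(A) = 0.75 × 184000 + 0.125 × 153000 + 0.125 × (-18000) = 138000 + 19125 − 2250 = 154875
EV(B) = 0.16 × 176000 + 0.84 × (-122000) = 28160 − 102480 = -74320
Branch C: 167000 (certain)
Overall = 0.12 × 154875 + 0.08 × (-74320) + 0.8 × 167000 = 18585 − 5945.6 + 133600 = 146239.4

$146,239.40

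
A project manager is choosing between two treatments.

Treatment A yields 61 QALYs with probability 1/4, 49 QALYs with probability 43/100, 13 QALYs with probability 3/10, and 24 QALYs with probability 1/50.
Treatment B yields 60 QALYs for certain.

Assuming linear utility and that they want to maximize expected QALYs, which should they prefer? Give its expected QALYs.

Treatment B (60 QALYs)

Treatment A = 1/4 × 61 + 43/100 × 49 + 3/10 × 13 + 1/50 × 24 = 15.25 + 21.07 + 3.9 + 0.48 = 40.7
Treatment B: 60 (certain)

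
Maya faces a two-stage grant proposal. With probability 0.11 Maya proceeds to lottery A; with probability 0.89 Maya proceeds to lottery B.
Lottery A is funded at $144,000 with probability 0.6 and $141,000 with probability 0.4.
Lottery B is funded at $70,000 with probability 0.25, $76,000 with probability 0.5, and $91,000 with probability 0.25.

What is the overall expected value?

$85,350.50

EV(A) = 0.6 × 144000 + 0.4 × 141000 = 86400 + 56400 = 142800
EV(B) = 0.25 × 70000 + 0.5 × 76000 + 0.25 × 91000 = 17500 + 38000 + 22750 = 78250
Overall = 0.11 × 142800 + 0.89 × 78250 = 15708 + 69642.5 = 85350.5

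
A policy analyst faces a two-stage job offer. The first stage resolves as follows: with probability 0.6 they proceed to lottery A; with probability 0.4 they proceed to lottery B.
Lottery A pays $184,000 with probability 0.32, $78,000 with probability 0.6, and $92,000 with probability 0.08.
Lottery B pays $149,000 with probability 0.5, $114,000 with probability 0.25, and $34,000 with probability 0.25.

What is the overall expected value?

EV(A) = 0.32 × 184000 + 0.6 × 78000 + 0.08 × 92000 = 58880 + 46800 + 7360 = 113040
EV(B) = 0.5 × 149000 + 0.25 × 114000 + 0.25 × 34000 = 74500 + 28500 + 8500 = 111500
Overall = 0.6 × 113040 + 0.4 × 111500 = 67824 + 44600 = 112424

$112,424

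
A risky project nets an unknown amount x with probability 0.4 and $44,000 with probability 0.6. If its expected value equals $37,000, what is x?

x = $26,500

0.4·x + 0.6·44000 = 37000
0.4·x = 37000 − 26400 = 10600
x = 10600 / 0.4 = 26500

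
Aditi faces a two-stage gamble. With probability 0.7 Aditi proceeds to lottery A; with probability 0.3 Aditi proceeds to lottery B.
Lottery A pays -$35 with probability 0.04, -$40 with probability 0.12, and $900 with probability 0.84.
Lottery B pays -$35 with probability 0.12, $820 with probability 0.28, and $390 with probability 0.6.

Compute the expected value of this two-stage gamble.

EV(A) = 0.04 × (-35) + 0.12 × (-40) + 0.84 × 900 = -1.4 − 4.8 + 756 = 749.8
EV(B) = 0.12 × (-35) + 0.28 × 820 + 0.6 × 390 = -4.2 + 229.6 + 234 = 459.4
Overall = 0.7 × 749.8 + 0.3 × 459.4 = 524.86 + 137.82 = 662.68

$662.68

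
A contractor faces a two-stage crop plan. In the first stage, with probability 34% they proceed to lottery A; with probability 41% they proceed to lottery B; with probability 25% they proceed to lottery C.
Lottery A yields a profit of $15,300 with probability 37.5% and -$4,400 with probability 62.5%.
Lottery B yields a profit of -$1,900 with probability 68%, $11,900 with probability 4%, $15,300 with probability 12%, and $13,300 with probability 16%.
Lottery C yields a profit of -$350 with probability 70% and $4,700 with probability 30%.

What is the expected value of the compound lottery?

$2,597.68

EV(A) = 0.375 × 15300 + 0.625 × (-4400) = 5737.5 − 2750 = 2987.5
EV(B) = 0.68 × (-1900) + 0.04 × 11900 + 0.12 × 15300 + 0.16 × 13300 = -1292 + 476 + 1836 + 2128 = 3148
EV(C) = 0.7 × (-350) + 0.3 × 4700 = -245 + 1410 = 1165
Overall = 0.34 × 2987.5 + 0.41 × 3148 + 0.25 × 1165 = 1015.75 + 1290.68 + 291.25 = 2597.68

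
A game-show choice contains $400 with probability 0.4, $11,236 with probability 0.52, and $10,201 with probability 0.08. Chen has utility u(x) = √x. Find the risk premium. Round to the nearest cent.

$1,749.36

E[u] = 0.4·√400 + 0.52·√11236 + 0.08·√10201 = 0.4·20 + 0.52·106 + 0.08·101 = 71.2
CE = (71.2)² = 5069.44
Risk premium = EV − CE = 6818.8 − 5069.44 = 1749.36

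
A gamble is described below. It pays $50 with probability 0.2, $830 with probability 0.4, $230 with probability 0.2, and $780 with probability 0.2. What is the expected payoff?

EV = 0.2 × 50 + 0.4 × 830 + 0.2 × 230 + 0.2 × 780 = 10 + 332 + 46 + 156 = 544

$544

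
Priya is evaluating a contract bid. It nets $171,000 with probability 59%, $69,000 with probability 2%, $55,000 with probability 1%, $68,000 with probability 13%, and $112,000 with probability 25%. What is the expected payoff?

EV = 0.59 × 171000 + 0.02 × 69000 + 0.01 × 55000 + 0.13 × 68000 + 0.25 × 112000 = 100890 + 1380 + 550 + 8840 + 28000 = 139660

$139,660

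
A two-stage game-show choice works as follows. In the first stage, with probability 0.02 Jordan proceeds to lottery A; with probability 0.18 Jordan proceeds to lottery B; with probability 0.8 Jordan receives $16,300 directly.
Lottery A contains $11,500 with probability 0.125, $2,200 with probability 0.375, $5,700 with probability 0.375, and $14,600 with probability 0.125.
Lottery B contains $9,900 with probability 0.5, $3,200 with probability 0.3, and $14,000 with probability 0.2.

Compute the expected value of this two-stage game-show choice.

$14,732.30

EV(A) = 0.125 × 11500 + 0.375 × 2200 + 0.375 × 5700 + 0.125 × 14600 = 1437.5 + 825 + 2137.5 + 1825 = 6225
EV(B) = 0.5 × 9900 + 0.3 × 3200 + 0.2 × 14000 = 4950 + 960 + 2800 = 8710
Branch C: 16300 (certain)
Overall = 0.02 × 6225 + 0.18 × 8710 + 0.8 × 16300 = 124.5 + 1567.8 + 13040 = 14732.3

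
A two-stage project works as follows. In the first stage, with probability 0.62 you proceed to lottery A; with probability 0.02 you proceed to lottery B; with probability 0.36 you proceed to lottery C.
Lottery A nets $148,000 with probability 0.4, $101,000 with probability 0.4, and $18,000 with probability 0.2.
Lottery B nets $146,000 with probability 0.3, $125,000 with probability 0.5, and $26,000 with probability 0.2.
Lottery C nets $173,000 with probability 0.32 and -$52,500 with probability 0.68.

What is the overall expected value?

EV(A) = 0.4 × 148000 + 0.4 × 101000 + 0.2 × 18000 = 59200 + 40400 + 3600 = 103200
EV(B) = 0.3 × 146000 + 0.5 × 125000 + 0.2 × 26000 = 43800 + 62500 + 5200 = 111500
EV(C) = 0.32 × 173000 + 0.68 × (-52500) = 55360 − 35700 = 19660
Overall = 0.62 × 103200 + 0.02 × 111500 + 0.36 × 19660 = 63984 + 2230 + 7077.6 = 73291.6

$73,291.60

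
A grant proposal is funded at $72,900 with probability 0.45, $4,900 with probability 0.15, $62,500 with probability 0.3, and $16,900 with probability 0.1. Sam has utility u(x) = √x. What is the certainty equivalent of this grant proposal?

E[u] = 0.45·√72900 + 0.15·√4900 + 0.3·√62500 + 0.1·√16900 = 0.45·270 + 0.15·70 + 0.3·250 + 0.1·130 = 220
CE = (220)² = 48400

$48,400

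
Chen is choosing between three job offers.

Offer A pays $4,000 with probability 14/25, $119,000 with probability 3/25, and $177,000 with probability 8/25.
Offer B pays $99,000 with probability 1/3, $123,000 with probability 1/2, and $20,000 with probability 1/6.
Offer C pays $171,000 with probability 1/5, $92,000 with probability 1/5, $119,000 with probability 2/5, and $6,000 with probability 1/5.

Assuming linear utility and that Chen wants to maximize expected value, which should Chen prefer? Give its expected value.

Offer C ($101,400)

Offer A = 14/25 × 4000 + 3/25 × 119000 + 8/25 × 177000 = 2240 + 14280 + 56640 = 73160
Offer B = 1/3 × 99000 + 1/2 × 123000 + 1/6 × 20000 = 33000 + 61500 + 3333.3333 = 97833.3333
Offer C = 1/5 × 171000 + 1/5 × 92000 + 2/5 × 119000 + 1/5 × 6000 = 34200 + 18400 + 47600 + 1200 = 101400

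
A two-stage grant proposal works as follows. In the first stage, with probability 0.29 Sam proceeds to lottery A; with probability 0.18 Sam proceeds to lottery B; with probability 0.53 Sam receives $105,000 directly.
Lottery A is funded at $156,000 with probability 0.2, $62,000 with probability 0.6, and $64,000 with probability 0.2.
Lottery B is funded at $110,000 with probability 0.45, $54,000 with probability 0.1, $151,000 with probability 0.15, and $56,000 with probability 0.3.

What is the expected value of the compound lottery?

$96,181

EV(A) = 0.2 × 156000 + 0.6 × 62000 + 0.2 × 64000 = 31200 + 37200 + 12800 = 81200
EV(B) = 0.45 × 110000 + 0.1 × 54000 + 0.15 × 151000 + 0.3 × 56000 = 49500 + 5400 + 22650 + 16800 = 94350
Branch C: 105000 (certain)
Overall = 0.29 × 81200 + 0.18 × 94350 + 0.53 × 105000 = 23548 + 16983 + 55650 = 96181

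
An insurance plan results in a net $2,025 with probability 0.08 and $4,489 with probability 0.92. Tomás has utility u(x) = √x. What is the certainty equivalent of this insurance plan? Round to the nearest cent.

E[u] = 0.08·√2025 + 0.92·√4489 = 0.08·45 + 0.92·67 = 65.24
CE = (65.24)² = 4256.2576

$4,256.26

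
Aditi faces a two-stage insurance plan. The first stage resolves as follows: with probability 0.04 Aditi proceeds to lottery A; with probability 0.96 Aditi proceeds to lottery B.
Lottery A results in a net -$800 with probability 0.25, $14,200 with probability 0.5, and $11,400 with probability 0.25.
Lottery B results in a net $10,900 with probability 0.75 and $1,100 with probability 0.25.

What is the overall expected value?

EV(A) = 0.25 × (-800) + 0.5 × 14200 + 0.25 × 11400 = -200 + 7100 + 2850 = 9750
EV(B) = 0.75 × 10900 + 0.25 × 1100 = 8175 + 275 = 8450
Overall = 0.04 × 9750 + 0.96 × 8450 = 390 + 8112 = 8502

$8,502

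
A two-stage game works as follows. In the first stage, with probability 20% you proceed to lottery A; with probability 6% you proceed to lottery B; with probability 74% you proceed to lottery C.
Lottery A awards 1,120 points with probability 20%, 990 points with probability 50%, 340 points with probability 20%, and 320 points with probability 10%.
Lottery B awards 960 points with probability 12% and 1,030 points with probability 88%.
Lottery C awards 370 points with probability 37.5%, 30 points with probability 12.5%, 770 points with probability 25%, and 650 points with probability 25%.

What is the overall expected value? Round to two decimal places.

EV(A) = 0.2 × 1120 + 0.5 × 990 + 0.2 × 340 + 0.1 × 320 = 224 + 495 + 68 + 32 = 819
EV(B) = 0.12 × 960 + 0.88 × 1030 = 115.2 + 906.4 = 1021.6
EV(C) = 0.375 × 370 + 0.125 × 30 + 0.25 × 770 + 0.25 × 650 = 138.75 + 3.75 + 192.5 + 162.5 = 497.5
Overall = 0.2 × 819 + 0.06 × 1021.6 + 0.74 × 497.5 = 163.8 + 61.296 + 368.15 = 593.246

593.25 points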